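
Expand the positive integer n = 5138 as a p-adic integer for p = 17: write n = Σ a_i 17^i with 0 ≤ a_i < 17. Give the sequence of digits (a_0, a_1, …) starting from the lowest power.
(a_0, a_1, …) = (4, 13, 0, 1)

Repeated division by 17 gives the digits low-to-high: 5138 = 4 + 13·17^1 + 1·17^3. Digit sequence: (4, 13, 0, 1).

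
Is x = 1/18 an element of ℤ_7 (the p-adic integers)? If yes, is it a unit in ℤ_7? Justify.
x ∈ ℤ_7^× (unit); v_7(x) = 0

ℤ_7 = {x ∈ ℚ_7 : v_7(x) ≥ 0} and ℤ_7^× = {x ∈ ℤ_7 : v_7(x) = 0}. Here v_7(1/18) = v_7(num) − v_7(den) = 0; compare against these criteria.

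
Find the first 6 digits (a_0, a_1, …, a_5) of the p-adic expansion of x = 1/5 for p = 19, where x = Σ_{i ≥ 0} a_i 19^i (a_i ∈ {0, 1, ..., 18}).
(a_0, …, a_5) = (4, 15, 3, 15, 3, 15)

v_19(1/5) = 0 (numerator and denominator both coprime to 19), so x ∈ ℤ_19^×. Compute digits iteratively via a_i = x_i mod 19, x_{i+1} = (x_i − a_i)/19, with x_0 = x:
  x_0 = 1/5;  a_0 = 4;  x_1 = (x_0 − 4)/19 = -1/5
  x_1 = -1/5;  a_1 = 15;  x_2 = (x_1 − 15)/19 = -4/5
  x_2 = -4/5;  a_2 = 3;  x_3 = (x_2 − 3)/19 = -1/5
  x_3 = -1/5;  a_3 = 15;  x_4 = (x_3 − 15)/19 = -4/5
  x_4 = -4/5;  a_4 = 3;  x_5 = (x_4 − 3)/19 = -1/5
  x_5 = -1/5;  a_5 = 15;  x_6 = (x_5 − 15)/19 = -4/5
Digits: (4, 15, 3, 15, 3, 15).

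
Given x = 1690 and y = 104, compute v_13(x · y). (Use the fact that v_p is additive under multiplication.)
v_13(175760) = 3

v_p(x) = 2 (factor: 1690 = 13^2 · 10); v_p(y) = 1 (factor: 104 = 13^1 · 8). Additivity: v_p(xy) = v_p(x) + v_p(y) = 2 + 1 = 3. (Direct check: xy = 175760 = 13^3 · (80).)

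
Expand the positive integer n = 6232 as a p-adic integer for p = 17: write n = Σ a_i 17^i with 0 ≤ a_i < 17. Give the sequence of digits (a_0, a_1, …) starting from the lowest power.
(a_0, a_1, …) = (10, 9, 4, 1)

Repeated division by 17 gives the digits low-to-high: 6232 = 10 + 9·17^1 + 4·17^2 + 1·17^3. Digit sequence: (10, 9, 4, 1).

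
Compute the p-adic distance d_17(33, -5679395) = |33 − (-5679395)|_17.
d_17(33, -5679395) = 1/1419857

Step 1 — x − y = 33 − (-5679395) = 5679428. Step 2 — v_17(5679428) = 5 (factor: 5679428 = (17^5 · 4); the sign does not affect v_p). Step 3 — |x − y|_17 = 17^{-5} = 1/1419857.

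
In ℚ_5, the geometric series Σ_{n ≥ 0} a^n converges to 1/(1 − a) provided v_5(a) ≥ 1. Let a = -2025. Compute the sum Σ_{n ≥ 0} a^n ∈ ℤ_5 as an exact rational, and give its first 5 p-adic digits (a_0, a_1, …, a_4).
Σ a^n = 1/(1 − a) = 1/2026;  first 5 digits = (1, 0, 4, 3, 2)

v_5(a) = 2 ≥ 1, so the series converges in ℤ_5 to 1/(1 − a) = 1/(1 − (-2025)) = 1/2026. Expand this rational in ℤ_5: compute digits iteratively via d_i = x_i mod 5, x_{i+1} = (x_i − d_i)/5. The first 5 digits are (1, 0, 4, 3, 2).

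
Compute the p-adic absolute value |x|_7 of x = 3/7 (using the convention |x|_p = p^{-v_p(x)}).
|3/7|_7 = 7

Step 1 — compute v_7(x) by factoring powers of 7 out of the numerator and denominator: v_7(3/7) = -1. Step 2 — apply |x|_p = p^{-v_p(x)} = 7^{1} = 7.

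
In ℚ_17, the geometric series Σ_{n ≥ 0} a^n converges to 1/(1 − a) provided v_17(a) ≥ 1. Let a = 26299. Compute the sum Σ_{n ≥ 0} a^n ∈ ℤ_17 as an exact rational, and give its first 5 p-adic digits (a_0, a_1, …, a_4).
Σ a^n = 1/(1 − a) = -1/26298;  first 5 digits = (1, 0, 6, 5, 2)

v_17(a) = 2 ≥ 1, so the series converges in ℤ_17 to 1/(1 − a) = 1/(1 − 26299) = -1/26298. Expand this rational in ℤ_17: compute digits iteratively via d_i = x_i mod 17, x_{i+1} = (x_i − d_i)/17. The first 5 digits are (1, 0, 6, 5, 2).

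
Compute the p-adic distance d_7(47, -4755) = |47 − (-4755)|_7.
d_7(47, -4755) = 1/2401

Step 1 — x − y = 47 − (-4755) = 4802. Step 2 — v_7(4802) = 4 (factor: 4802 = (7^4 · 2); the sign does not affect v_p). Step 3 — |x − y|_7 = 7^{-4} = 1/2401.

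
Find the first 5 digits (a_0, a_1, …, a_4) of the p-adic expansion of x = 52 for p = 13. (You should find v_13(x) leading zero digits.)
(a_0, …, a_4) = (0, 4, 0, 0, 0)

v_13(52) = 1, so a_0 = ... = a_0 = 0. Factor out: x = 13^1 · u with u = 4 a unit in ℤ_13. Expand u iteratively via a_{v+i} = u_i mod 13, u_{i+1} = (u_i − a_{v+i})/13:
  u_0 = 4;  a_1 = 4;  u_1 = (u_0 − 4)/13 = 0
  u_1 = 0;  a_2 = 0;  u_2 = (u_1 − 0)/13 = 0
  u_2 = 0;  a_3 = 0;  u_3 = (u_2 − 0)/13 = 0
  u_3 = 0;  a_4 = 0;  u_4 = (u_3 − 0)/13 = 0
Digits: (0, 4, 0, 0, 0).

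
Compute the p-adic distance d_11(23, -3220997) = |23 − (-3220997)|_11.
d_11(23, -3220997) = 1/161051

Step 1 — x − y = 23 − (-3220997) = 3221020. Step 2 — v_11(3221020) = 5 (factor: 3221020 = (11^5 · 20); the sign does not affect v_p). Step 3 — |x − y|_11 = 11^{-5} = 1/161051.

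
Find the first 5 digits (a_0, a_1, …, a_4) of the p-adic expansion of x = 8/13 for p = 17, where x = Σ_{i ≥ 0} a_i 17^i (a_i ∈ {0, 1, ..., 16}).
(a_0, …, a_4) = (15, 7, 10, 2, 9)

v_17(8/13) = 0 (numerator and denominator both coprime to 17), so x ∈ ℤ_17^×. Compute digits iteratively via a_i = x_i mod 17, x_{i+1} = (x_i − a_i)/17, with x_0 = x:
  x_0 = 8/13;  a_0 = 15;  x_1 = (x_0 − 15)/17 = -11/13
  x_1 = -11/13;  a_1 = 7;  x_2 = (x_1 − 7)/17 = -6/13
  x_2 = -6/13;  a_2 = 10;  x_3 = (x_2 − 10)/17 = -8/13
  x_3 = -8/13;  a_3 = 2;  x_4 = (x_3 − 2)/17 = -2/13
  x_4 = -2/13;  a_4 = 9;  x_5 = (x_4 − 9)/17 = -7/13
Digits: (15, 7, 10, 2, 9).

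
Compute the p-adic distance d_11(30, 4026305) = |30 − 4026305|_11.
d_11(30, 4026305) = 1/161051

Step 1 — x − y = 30 − 4026305 = -4026275. Step 2 — v_11(-4026275) = 5 (factor: -4026275 = −(11^5 · 25); the sign does not affect v_p). Step 3 — |x − y|_11 = 11^{-5} = 1/161051.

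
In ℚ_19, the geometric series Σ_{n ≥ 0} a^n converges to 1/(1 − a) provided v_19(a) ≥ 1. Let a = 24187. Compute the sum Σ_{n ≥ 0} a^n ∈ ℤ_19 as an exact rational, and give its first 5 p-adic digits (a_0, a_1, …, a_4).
Σ a^n = 1/(1 − a) = -1/24186;  first 5 digits = (1, 0, 10, 3, 5)

v_19(a) = 2 ≥ 1, so the series converges in ℤ_19 to 1/(1 − a) = 1/(1 − 24187) = -1/24186. Expand this rational in ℤ_19: compute digits iteratively via d_i = x_i mod 19, x_{i+1} = (x_i − d_i)/19. The first 5 digits are (1, 0, 10, 3, 5).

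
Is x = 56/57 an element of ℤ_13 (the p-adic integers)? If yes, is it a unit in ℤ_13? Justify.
x ∈ ℤ_13^× (unit); v_13(x) = 0

ℤ_13 = {x ∈ ℚ_13 : v_13(x) ≥ 0} and ℤ_13^× = {x ∈ ℤ_13 : v_13(x) = 0}. Here v_13(56/57) = v_13(num) − v_13(den) = 0; compare against these criteria.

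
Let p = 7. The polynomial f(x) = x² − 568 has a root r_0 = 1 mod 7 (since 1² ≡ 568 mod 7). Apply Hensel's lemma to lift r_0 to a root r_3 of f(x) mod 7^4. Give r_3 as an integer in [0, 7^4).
r_3 = 1387 (mod 2401)

Hensel's recurrence: r_{i+1} = r_i − f(r_i)·(f′(r_i))^{-1} mod 7^{i+2}, with f′(x) = 2x. Iterate:
  r_0 = 1 (mod 7)
  r_1 = 15 (mod 49)
  r_2 = 15 (mod 343)
  r_3 = 1387 (mod 2401)
Final: r_3 = 1387, and one checks f(r_3) ≡ 0 mod 7^4.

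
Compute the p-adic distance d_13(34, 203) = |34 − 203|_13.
d_13(34, 203) = 1/169

Step 1 — x − y = 34 − 203 = -169. Step 2 — v_13(-169) = 2 (factor: -169 = −(13^2 · 1); the sign does not affect v_p). Step 3 — |x − y|_13 = 13^{-2} = 1/169.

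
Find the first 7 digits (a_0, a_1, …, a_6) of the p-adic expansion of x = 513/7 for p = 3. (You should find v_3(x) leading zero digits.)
(a_0, …, a_6) = (0, 0, 0, 1, 1, 2, 1)

v_3(513/7) = 3, so a_0 = ... = a_2 = 0. Factor out: x = 3^3 · u with u = 19/7 a unit in ℤ_3. Expand u iteratively via a_{v+i} = u_i mod 3, u_{i+1} = (u_i − a_{v+i})/3:
  u_0 = 19/7;  a_3 = 1;  u_1 = (u_0 − 1)/3 = 4/7
  u_1 = 4/7;  a_4 = 1;  u_2 = (u_1 − 1)/3 = -1/7
  u_2 = -1/7;  a_5 = 2;  u_3 = (u_2 − 2)/3 = -5/7
  u_3 = -5/7;  a_6 = 1;  u_4 = (u_3 − 1)/3 = -4/7
Digits: (0, 0, 0, 1, 1, 2, 1).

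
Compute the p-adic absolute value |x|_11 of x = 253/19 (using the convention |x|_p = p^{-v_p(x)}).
|253/19|_11 = 1/11

Step 1 — compute v_11(x) by factoring powers of 11 out of the numerator and denominator: v_11(253/19) = 1. Step 2 — apply |x|_p = p^{-v_p(x)} = 11^{-1} = 1/11.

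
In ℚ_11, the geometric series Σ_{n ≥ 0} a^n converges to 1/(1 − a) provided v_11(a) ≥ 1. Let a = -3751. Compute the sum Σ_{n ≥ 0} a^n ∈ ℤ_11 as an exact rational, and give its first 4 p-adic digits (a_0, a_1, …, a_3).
Σ a^n = 1/(1 − a) = 1/3752;  first 4 digits = (1, 0, 2, 8)

v_11(a) = 2 ≥ 1, so the series converges in ℤ_11 to 1/(1 − a) = 1/(1 − (-3751)) = 1/3752. Expand this rational in ℤ_11: compute digits iteratively via d_i = x_i mod 11, x_{i+1} = (x_i − d_i)/11. The first 4 digits are (1, 0, 2, 8).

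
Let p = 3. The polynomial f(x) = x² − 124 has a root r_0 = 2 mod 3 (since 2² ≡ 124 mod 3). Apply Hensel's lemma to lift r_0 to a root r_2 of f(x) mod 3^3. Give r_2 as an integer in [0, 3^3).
r_2 = 23 (mod 27)

Hensel's recurrence: r_{i+1} = r_i − f(r_i)·(f′(r_i))^{-1} mod 3^{i+2}, with f′(x) = 2x. Iterate:
  r_0 = 2 (mod 3)
  r_1 = 5 (mod 9)
  r_2 = 23 (mod 27)
Final: r_2 = 23, and one checks f(r_2) ≡ 0 mod 3^3.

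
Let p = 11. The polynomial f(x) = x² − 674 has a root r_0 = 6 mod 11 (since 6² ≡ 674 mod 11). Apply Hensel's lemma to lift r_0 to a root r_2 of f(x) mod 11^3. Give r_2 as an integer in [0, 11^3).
r_2 = 523 (mod 1331)

Hensel's recurrence: r_{i+1} = r_i − f(r_i)·(f′(r_i))^{-1} mod 11^{i+2}, with f′(x) = 2x. Iterate:
  r_0 = 6 (mod 11)
  r_1 = 39 (mod 121)
  r_2 = 523 (mod 1331)
Final: r_2 = 523, and one checks f(r_2) ≡ 0 mod 11^3.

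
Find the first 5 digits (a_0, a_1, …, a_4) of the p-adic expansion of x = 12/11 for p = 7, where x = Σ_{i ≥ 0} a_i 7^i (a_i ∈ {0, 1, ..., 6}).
(a_0, …, a_4) = (3, 1, 3, 4, 0)

v_7(12/11) = 0 (numerator and denominator both coprime to 7), so x ∈ ℤ_7^×. Compute digits iteratively via a_i = x_i mod 7, x_{i+1} = (x_i − a_i)/7, with x_0 = x:
  x_0 = 12/11;  a_0 = 3;  x_1 = (x_0 − 3)/7 = -3/11
  x_1 = -3/11;  a_1 = 1;  x_2 = (x_1 − 1)/7 = -2/11
  x_2 = -2/11;  a_2 = 3;  x_3 = (x_2 − 3)/7 = -5/11
  x_3 = -5/11;  a_3 = 4;  x_4 = (x_3 − 4)/7 = -7/11
  x_4 = -7/11;  a_4 = 0;  x_5 = (x_4 − 0)/7 = -1/11
Digits: (3, 1, 3, 4, 0).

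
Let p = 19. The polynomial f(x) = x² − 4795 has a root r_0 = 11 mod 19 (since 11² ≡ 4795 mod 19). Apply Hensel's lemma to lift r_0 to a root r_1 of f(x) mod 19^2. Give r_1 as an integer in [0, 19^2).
r_1 = 125 (mod 361)

Hensel's recurrence: r_{i+1} = r_i − f(r_i)·(f′(r_i))^{-1} mod 19^{i+2}, with f′(x) = 2x. Iterate:
  r_0 = 11 (mod 19)
  r_1 = 125 (mod 361)
Final: r_1 = 125, and one checks f(r_1) ≡ 0 mod 19^2.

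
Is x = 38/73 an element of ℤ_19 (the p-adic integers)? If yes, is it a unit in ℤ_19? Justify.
x ∈ ℤ_19 but not a unit; v_19(x) = 1 > 0

ℤ_19 = {x ∈ ℚ_19 : v_19(x) ≥ 0} and ℤ_19^× = {x ∈ ℤ_19 : v_19(x) = 0}. Here v_19(38/73) = v_19(num) − v_19(den) = 1; compare against these criteria.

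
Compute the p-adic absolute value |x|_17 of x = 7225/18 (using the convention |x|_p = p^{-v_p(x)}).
|7225/18|_17 = 1/289

Step 1 — compute v_17(x) by factoring powers of 17 out of the numerator and denominator: v_17(7225/18) = 2. Step 2 — apply |x|_p = p^{-v_p(x)} = 17^{-2} = 1/289.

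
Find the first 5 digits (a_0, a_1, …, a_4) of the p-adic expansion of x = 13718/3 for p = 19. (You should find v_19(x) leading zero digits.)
(a_0, …, a_4) = (0, 0, 0, 7, 6)

v_19(13718/3) = 3, so a_0 = ... = a_2 = 0. Factor out: x = 19^3 · u with u = 2/3 a unit in ℤ_19. Expand u iteratively via a_{v+i} = u_i mod 19, u_{i+1} = (u_i − a_{v+i})/19:
  u_0 = 2/3;  a_3 = 7;  u_1 = (u_0 − 7)/19 = -1/3
  u_1 = -1/3;  a_4 = 6;  u_2 = (u_1 − 6)/19 = -1/3
Digits: (0, 0, 0, 7, 6).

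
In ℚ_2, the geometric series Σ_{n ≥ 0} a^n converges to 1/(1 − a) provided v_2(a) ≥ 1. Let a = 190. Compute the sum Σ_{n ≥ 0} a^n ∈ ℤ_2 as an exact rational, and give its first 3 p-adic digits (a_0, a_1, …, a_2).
Σ a^n = 1/(1 − a) = -1/189;  first 3 digits = (1, 1, 0)

v_2(a) = 1 ≥ 1, so the series converges in ℤ_2 to 1/(1 − a) = 1/(1 − 190) = -1/189. Expand this rational in ℤ_2: compute digits iteratively via d_i = x_i mod 2, x_{i+1} = (x_i − d_i)/2. The first 3 digits are (1, 1, 0).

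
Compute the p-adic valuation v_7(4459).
v_7(4459) = 3

v_7(n) is the largest exponent k such that 7^k divides n. Factor out: 4459 = 7^3 · 13. (Sign doesn't affect v_p.) So v_7(4459) = 3.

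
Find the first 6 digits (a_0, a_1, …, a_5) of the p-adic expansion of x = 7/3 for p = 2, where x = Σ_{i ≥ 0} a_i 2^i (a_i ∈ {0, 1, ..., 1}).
(a_0, …, a_5) = (1, 0, 1, 1, 0, 1)

v_2(7/3) = 0 (numerator and denominator both coprime to 2), so x ∈ ℤ_2^×. Compute digits iteratively via a_i = x_i mod 2, x_{i+1} = (x_i − a_i)/2, with x_0 = x:
  x_0 = 7/3;  a_0 = 1;  x_1 = (x_0 − 1)/2 = 2/3
  x_1 = 2/3;  a_1 = 0;  x_2 = (x_1 − 0)/2 = 1/3
  x_2 = 1/3;  a_2 = 1;  x_3 = (x_2 − 1)/2 = -1/3
  x_3 = -1/3;  a_3 = 1;  x_4 = (x_3 − 1)/2 = -2/3
  x_4 = -2/3;  a_4 = 0;  x_5 = (x_4 − 0)/2 = -1/3
  x_5 = -1/3;  a_5 = 1;  x_6 = (x_5 − 1)/2 = -2/3
Digits: (1, 0, 1, 1, 0, 1).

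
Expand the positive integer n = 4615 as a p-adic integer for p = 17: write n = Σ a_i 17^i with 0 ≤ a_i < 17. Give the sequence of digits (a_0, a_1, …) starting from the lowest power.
(a_0, a_1, …) = (8, 16, 15)

Repeated division by 17 gives the digits low-to-high: 4615 = 8 + 16·17^1 + 15·17^2. Digit sequence: (8, 16, 15).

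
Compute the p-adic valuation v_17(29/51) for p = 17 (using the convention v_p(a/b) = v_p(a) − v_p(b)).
v_17(29/51) = -1

Factor powers of 17 from the numerator and denominator of the reduced fraction: 29 = 17^0 · 29 and 51 = 17^1 · 3. Apply v_p(a/b) = v_p(a) − v_p(b): v_17(29/51) = 0 − 1 = -1.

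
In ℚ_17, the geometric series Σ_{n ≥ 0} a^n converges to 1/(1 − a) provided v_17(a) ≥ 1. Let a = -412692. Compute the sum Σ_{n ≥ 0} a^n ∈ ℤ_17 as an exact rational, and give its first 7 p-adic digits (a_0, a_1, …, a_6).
Σ a^n = 1/(1 − a) = 1/412693;  first 7 digits = (1, 0, 0, 1, 12, 16, 0)

v_17(a) = 3 ≥ 1, so the series converges in ℤ_17 to 1/(1 − a) = 1/(1 − (-412692)) = 1/412693. Expand this rational in ℤ_17: compute digits iteratively via d_i = x_i mod 17, x_{i+1} = (x_i − d_i)/17. The first 7 digits are (1, 0, 0, 1, 12, 16, 0).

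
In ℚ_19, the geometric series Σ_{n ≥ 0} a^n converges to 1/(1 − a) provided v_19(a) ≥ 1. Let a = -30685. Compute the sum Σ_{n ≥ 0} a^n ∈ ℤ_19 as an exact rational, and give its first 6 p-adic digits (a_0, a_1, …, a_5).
Σ a^n = 1/(1 − a) = 1/30686;  first 6 digits = (1, 0, 10, 14, 4, 0)

v_19(a) = 2 ≥ 1, so the series converges in ℤ_19 to 1/(1 − a) = 1/(1 − (-30685)) = 1/30686. Expand this rational in ℤ_19: compute digits iteratively via d_i = x_i mod 19, x_{i+1} = (x_i − d_i)/19. The first 6 digits are (1, 0, 10, 14, 4, 0).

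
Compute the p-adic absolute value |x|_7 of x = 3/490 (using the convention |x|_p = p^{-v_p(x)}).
|3/490|_7 = 49

Step 1 — compute v_7(x) by factoring powers of 7 out of the numerator and denominator: v_7(3/490) = -2. Step 2 — apply |x|_p = p^{-v_p(x)} = 7^{2} = 49.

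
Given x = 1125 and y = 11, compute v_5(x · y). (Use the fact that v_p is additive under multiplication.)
v_5(12375) = 3

v_p(x) = 3 (factor: 1125 = 5^3 · 9); v_p(y) = 0 (factor: 11 = 5^0 · 11). Additivity: v_p(xy) = v_p(x) + v_p(y) = 3 + 0 = 3. (Direct check: xy = 12375 = 5^3 · (99).)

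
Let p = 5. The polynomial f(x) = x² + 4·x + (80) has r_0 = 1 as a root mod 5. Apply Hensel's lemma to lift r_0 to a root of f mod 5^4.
r_3 = 491 (mod 625)

Hensel: r_{i+1} = r_i − f(r_i)·(f′(r_i))^{-1} mod 5^{i+2}, f′(x) = 2x + 4. Iterate:
  r_0 = 1 (mod 5)
  r_1 = 16 (mod 25)
  r_2 = 116 (mod 125)
  r_3 = 491 (mod 625)
Final: r = 491 satisfies f(r) ≡ 0 mod 5^4.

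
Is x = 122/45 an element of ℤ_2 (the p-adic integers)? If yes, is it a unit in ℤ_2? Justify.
x ∈ ℤ_2 but not a unit; v_2(x) = 1 > 0

ℤ_2 = {x ∈ ℚ_2 : v_2(x) ≥ 0} and ℤ_2^× = {x ∈ ℤ_2 : v_2(x) = 0}. Here v_2(122/45) = v_2(num) − v_2(den) = 1; compare against these criteria.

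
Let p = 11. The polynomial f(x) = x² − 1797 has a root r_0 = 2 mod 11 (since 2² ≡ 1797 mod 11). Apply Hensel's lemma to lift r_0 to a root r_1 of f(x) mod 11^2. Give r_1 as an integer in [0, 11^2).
r_1 = 57 (mod 121)

Hensel's recurrence: r_{i+1} = r_i − f(r_i)·(f′(r_i))^{-1} mod 11^{i+2}, with f′(x) = 2x. Iterate:
  r_0 = 2 (mod 11)
  r_1 = 57 (mod 121)
Final: r_1 = 57, and one checks f(r_1) ≡ 0 mod 11^2.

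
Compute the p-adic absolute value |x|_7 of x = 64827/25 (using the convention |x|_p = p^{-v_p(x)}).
|64827/25|_7 = 1/2401

Step 1 — compute v_7(x) by factoring powers of 7 out of the numerator and denominator: v_7(64827/25) = 4. Step 2 — apply |x|_p = p^{-v_p(x)} = 7^{-4} = 1/2401.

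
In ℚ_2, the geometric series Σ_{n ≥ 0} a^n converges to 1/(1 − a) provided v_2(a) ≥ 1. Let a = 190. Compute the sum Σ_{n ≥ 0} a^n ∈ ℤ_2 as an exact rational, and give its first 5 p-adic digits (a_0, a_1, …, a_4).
Σ a^n = 1/(1 − a) = -1/189;  first 5 digits = (1, 1, 0, 1, 0)

v_2(a) = 1 ≥ 1, so the series converges in ℤ_2 to 1/(1 − a) = 1/(1 − 190) = -1/189. Expand this rational in ℤ_2: compute digits iteratively via d_i = x_i mod 2, x_{i+1} = (x_i − d_i)/2. The first 5 digits are (1, 1, 0, 1, 0).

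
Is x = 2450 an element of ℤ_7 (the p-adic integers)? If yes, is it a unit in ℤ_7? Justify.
x ∈ ℤ_7 but not a unit; v_7(x) = 2 > 0

ℤ_7 = {x ∈ ℚ_7 : v_7(x) ≥ 0} and ℤ_7^× = {x ∈ ℤ_7 : v_7(x) = 0}. Here v_7(2450) = v_7(num) − v_7(den) = 2; compare against these criteria.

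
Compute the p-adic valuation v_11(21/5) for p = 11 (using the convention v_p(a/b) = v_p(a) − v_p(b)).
v_11(21/5) = 0

Factor powers of 11 from the numerator and denominator of the reduced fraction: 21 = 11^0 · 21 and 5 = 11^0 · 5. Apply v_p(a/b) = v_p(a) − v_p(b): v_11(21/5) = 0 − 0 = 0.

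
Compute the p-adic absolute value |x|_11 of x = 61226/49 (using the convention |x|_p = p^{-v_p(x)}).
|61226/49|_11 = 1/1331

Step 1 — compute v_11(x) by factoring powers of 11 out of the numerator and denominator: v_11(61226/49) = 3. Step 2 — apply |x|_p = p^{-v_p(x)} = 11^{-3} = 1/1331.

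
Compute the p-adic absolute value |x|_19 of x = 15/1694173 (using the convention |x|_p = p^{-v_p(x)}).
|15/1694173|_19 = 130321

Step 1 — compute v_19(x) by factoring powers of 19 out of the numerator and denominator: v_19(15/1694173) = -4. Step 2 — apply |x|_p = p^{-v_p(x)} = 19^{4} = 130321.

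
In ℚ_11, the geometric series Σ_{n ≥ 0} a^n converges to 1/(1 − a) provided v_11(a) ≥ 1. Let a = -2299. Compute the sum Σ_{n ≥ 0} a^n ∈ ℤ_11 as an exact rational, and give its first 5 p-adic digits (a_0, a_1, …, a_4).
Σ a^n = 1/(1 − a) = 1/2300;  first 5 digits = (1, 0, 3, 9, 8)

v_11(a) = 2 ≥ 1, so the series converges in ℤ_11 to 1/(1 − a) = 1/(1 − (-2299)) = 1/2300. Expand this rational in ℤ_11: compute digits iteratively via d_i = x_i mod 11, x_{i+1} = (x_i − d_i)/11. The first 5 digits are (1, 0, 3, 9, 8).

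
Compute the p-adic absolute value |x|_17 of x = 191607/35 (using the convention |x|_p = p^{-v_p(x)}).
|191607/35|_17 = 1/4913

Step 1 — compute v_17(x) by factoring powers of 17 out of the numerator and denominator: v_17(191607/35) = 3. Step 2 — apply |x|_p = p^{-v_p(x)} = 17^{-3} = 1/4913.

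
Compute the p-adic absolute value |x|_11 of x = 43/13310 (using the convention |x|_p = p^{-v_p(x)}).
|43/13310|_11 = 1331

Step 1 — compute v_11(x) by factoring powers of 11 out of the numerator and denominator: v_11(43/13310) = -3. Step 2 — apply |x|_p = p^{-v_p(x)} = 11^{3} = 1331.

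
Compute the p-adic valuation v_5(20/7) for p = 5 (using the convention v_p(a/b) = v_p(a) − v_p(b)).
v_5(20/7) = 1

Factor powers of 5 from the numerator and denominator of the reduced fraction: 20 = 5^1 · 4 and 7 = 5^0 · 7. Apply v_p(a/b) = v_p(a) − v_p(b): v_5(20/7) = 1 − 0 = 1.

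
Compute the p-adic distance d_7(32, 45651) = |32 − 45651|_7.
d_7(32, 45651) = 1/2401

Step 1 — x − y = 32 − 45651 = -45619. Step 2 — v_7(-45619) = 4 (factor: -45619 = −(7^4 · 19); the sign does not affect v_p). Step 3 — |x − y|_7 = 7^{-4} = 1/2401.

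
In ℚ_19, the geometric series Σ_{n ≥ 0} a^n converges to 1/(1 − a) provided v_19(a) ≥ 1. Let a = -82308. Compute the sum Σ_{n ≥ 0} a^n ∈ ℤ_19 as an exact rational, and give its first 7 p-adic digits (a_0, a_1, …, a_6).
Σ a^n = 1/(1 − a) = 1/82309;  first 7 digits = (1, 0, 0, 7, 18, 18, 10)

v_19(a) = 3 ≥ 1, so the series converges in ℤ_19 to 1/(1 − a) = 1/(1 − (-82308)) = 1/82309. Expand this rational in ℤ_19: compute digits iteratively via d_i = x_i mod 19, x_{i+1} = (x_i − d_i)/19. The first 7 digits are (1, 0, 0, 7, 18, 18, 10).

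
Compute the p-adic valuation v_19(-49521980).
v_19(-49521980) = 5

v_19(n) is the largest exponent k such that 19^k divides n. Factor out: -49521980 = -19^5 · 20. (Sign doesn't affect v_p.) So v_19(-49521980) = 5.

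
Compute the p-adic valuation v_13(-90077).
v_13(-90077) = 3

v_13(n) is the largest exponent k such that 13^k divides n. Factor out: -90077 = -13^3 · 41. (Sign doesn't affect v_p.) So v_13(-90077) = 3.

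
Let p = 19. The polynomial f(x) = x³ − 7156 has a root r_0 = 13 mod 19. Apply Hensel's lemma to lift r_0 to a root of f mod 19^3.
r_2 = 5504 (mod 6859)

Hensel: r_{i+1} = r_i − f(r_i)/f′(r_i) mod 19^{i+2}, where f′(x) = 3x². Iterate:
  r_0 = 13 (mod 19)
  r_1 = 89 (mod 361)
  r_2 = 5504 (mod 6859)
Final: r = 5504 with f(r) ≡ 0 mod 19^3.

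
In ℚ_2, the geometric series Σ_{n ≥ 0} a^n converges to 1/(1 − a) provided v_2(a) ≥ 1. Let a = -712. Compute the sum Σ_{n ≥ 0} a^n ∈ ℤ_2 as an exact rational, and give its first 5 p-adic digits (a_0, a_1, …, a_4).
Σ a^n = 1/(1 − a) = 1/713;  first 5 digits = (1, 0, 0, 1, 1)

v_2(a) = 3 ≥ 1, so the series converges in ℤ_2 to 1/(1 − a) = 1/(1 − (-712)) = 1/713. Expand this rational in ℤ_2: compute digits iteratively via d_i = x_i mod 2, x_{i+1} = (x_i − d_i)/2. The first 5 digits are (1, 0, 0, 1, 1).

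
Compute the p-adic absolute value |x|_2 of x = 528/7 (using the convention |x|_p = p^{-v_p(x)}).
|528/7|_2 = 1/16

Step 1 — compute v_2(x) by factoring powers of 2 out of the numerator and denominator: v_2(528/7) = 4. Step 2 — apply |x|_p = p^{-v_p(x)} = 2^{-4} = 1/16.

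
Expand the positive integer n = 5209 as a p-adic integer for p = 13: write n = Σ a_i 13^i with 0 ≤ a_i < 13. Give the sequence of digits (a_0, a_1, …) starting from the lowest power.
(a_0, a_1, …) = (9, 10, 4, 2)

Repeated division by 13 gives the digits low-to-high: 5209 = 9 + 10·13^1 + 4·13^2 + 2·13^3. Digit sequence: (9, 10, 4, 2).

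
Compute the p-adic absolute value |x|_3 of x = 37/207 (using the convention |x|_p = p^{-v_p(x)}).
|37/207|_3 = 9

Step 1 — compute v_3(x) by factoring powers of 3 out of the numerator and denominator: v_3(37/207) = -2. Step 2 — apply |x|_p = p^{-v_p(x)} = 3^{2} = 9.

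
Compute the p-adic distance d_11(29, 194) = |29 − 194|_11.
d_11(29, 194) = 1/11

Step 1 — x − y = 29 − 194 = -165. Step 2 — v_11(-165) = 1 (factor: -165 = −(11^1 · 15); the sign does not affect v_p). Step 3 — |x − y|_11 = 11^{-1} = 1/11.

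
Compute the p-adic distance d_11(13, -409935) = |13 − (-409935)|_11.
d_11(13, -409935) = 1/14641

Step 1 — x − y = 13 − (-409935) = 409948. Step 2 — v_11(409948) = 4 (factor: 409948 = (11^4 · 28); the sign does not affect v_p). Step 3 — |x − y|_11 = 11^{-4} = 1/14641.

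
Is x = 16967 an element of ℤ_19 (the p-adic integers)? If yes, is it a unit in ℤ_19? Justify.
x ∈ ℤ_19 but not a unit; v_19(x) = 2 > 0

ℤ_19 = {x ∈ ℚ_19 : v_19(x) ≥ 0} and ℤ_19^× = {x ∈ ℤ_19 : v_19(x) = 0}. Here v_19(16967) = v_19(num) − v_19(den) = 2; compare against these criteria.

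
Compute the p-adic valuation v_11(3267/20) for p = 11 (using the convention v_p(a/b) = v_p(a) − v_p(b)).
v_11(3267/20) = 2

Factor powers of 11 from the numerator and denominator of the reduced fraction: 3267 = 11^2 · 27 and 20 = 11^0 · 20. Apply v_p(a/b) = v_p(a) − v_p(b): v_11(3267/20) = 2 − 0 = 2.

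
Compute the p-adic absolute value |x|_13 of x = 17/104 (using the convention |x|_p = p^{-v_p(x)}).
|17/104|_13 = 13

Step 1 — compute v_13(x) by factoring powers of 13 out of the numerator and denominator: v_13(17/104) = -1. Step 2 — apply |x|_p = p^{-v_p(x)} = 13^{1} = 13.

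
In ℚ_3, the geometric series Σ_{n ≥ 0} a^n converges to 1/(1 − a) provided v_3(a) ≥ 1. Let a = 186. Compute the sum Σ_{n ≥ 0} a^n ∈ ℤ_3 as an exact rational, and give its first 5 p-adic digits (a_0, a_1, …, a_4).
Σ a^n = 1/(1 − a) = -1/185;  first 5 digits = (1, 2, 0, 0, 1)

v_3(a) = 1 ≥ 1, so the series converges in ℤ_3 to 1/(1 − a) = 1/(1 − 186) = -1/185. Expand this rational in ℤ_3: compute digits iteratively via d_i = x_i mod 3, x_{i+1} = (x_i − d_i)/3. The first 5 digits are (1, 2, 0, 0, 1).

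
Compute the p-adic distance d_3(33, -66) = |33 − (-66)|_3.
d_3(33, -66) = 1/9

Step 1 — x − y = 33 − (-66) = 99. Step 2 — v_3(99) = 2 (factor: 99 = (3^2 · 11); the sign does not affect v_p). Step 3 — |x − y|_3 = 3^{-2} = 1/9.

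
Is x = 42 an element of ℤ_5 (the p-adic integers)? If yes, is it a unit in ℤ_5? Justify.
x ∈ ℤ_5^× (unit); v_5(x) = 0

ℤ_5 = {x ∈ ℚ_5 : v_5(x) ≥ 0} and ℤ_5^× = {x ∈ ℤ_5 : v_5(x) = 0}. Here v_5(42) = v_5(num) − v_5(den) = 0; compare against these criteria.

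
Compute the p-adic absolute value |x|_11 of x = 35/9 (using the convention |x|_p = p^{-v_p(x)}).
|35/9|_11 = 1

Step 1 — compute v_11(x) by factoring powers of 11 out of the numerator and denominator: v_11(35/9) = 0. Step 2 — apply |x|_p = p^{-v_p(x)} = 11^{0} = 1.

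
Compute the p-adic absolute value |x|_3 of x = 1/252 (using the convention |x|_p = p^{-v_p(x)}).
|1/252|_3 = 9

Step 1 — compute v_3(x) by factoring powers of 3 out of the numerator and denominator: v_3(1/252) = -2. Step 2 — apply |x|_p = p^{-v_p(x)} = 3^{2} = 9.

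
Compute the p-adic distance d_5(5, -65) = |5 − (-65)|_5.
d_5(5, -65) = 1/5

Step 1 — x − y = 5 − (-65) = 70. Step 2 — v_5(70) = 1 (factor: 70 = (5^1 · 14); the sign does not affect v_p). Step 3 — |x − y|_5 = 5^{-1} = 1/5.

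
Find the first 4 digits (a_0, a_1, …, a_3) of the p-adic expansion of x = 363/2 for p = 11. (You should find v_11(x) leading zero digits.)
(a_0, …, a_3) = (0, 0, 7, 5)

v_11(363/2) = 2, so a_0 = ... = a_1 = 0. Factor out: x = 11^2 · u with u = 3/2 a unit in ℤ_11. Expand u iteratively via a_{v+i} = u_i mod 11, u_{i+1} = (u_i − a_{v+i})/11:
  u_0 = 3/2;  a_2 = 7;  u_1 = (u_0 − 7)/11 = -1/2
  u_1 = -1/2;  a_3 = 5;  u_2 = (u_1 − 5)/11 = -1/2
Digits: (0, 0, 7, 5).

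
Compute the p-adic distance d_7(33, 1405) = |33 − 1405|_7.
d_7(33, 1405) = 1/343

Step 1 — x − y = 33 − 1405 = -1372. Step 2 — v_7(-1372) = 3 (factor: -1372 = −(7^3 · 4); the sign does not affect v_p). Step 3 — |x − y|_7 = 7^{-3} = 1/343.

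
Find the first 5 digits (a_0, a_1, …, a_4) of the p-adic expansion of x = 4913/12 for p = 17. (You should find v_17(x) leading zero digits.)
(a_0, …, a_4) = (0, 0, 0, 10, 15)

v_17(4913/12) = 3, so a_0 = ... = a_2 = 0. Factor out: x = 17^3 · u with u = 1/12 a unit in ℤ_17. Expand u iteratively via a_{v+i} = u_i mod 17, u_{i+1} = (u_i − a_{v+i})/17:
  u_0 = 1/12;  a_3 = 10;  u_1 = (u_0 − 10)/17 = -7/12
  u_1 = -7/12;  a_4 = 15;  u_2 = (u_1 − 15)/17 = -11/12
Digits: (0, 0, 0, 10, 15).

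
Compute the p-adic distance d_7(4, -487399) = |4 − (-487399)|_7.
d_7(4, -487399) = 1/16807

Step 1 — x − y = 4 − (-487399) = 487403. Step 2 — v_7(487403) = 5 (factor: 487403 = (7^5 · 29); the sign does not affect v_p). Step 3 — |x − y|_7 = 7^{-5} = 1/16807.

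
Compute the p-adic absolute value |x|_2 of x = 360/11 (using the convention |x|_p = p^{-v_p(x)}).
|360/11|_2 = 1/8

Step 1 — compute v_2(x) by factoring powers of 2 out of the numerator and denominator: v_2(360/11) = 3. Step 2 — apply |x|_p = p^{-v_p(x)} = 2^{-3} = 1/8.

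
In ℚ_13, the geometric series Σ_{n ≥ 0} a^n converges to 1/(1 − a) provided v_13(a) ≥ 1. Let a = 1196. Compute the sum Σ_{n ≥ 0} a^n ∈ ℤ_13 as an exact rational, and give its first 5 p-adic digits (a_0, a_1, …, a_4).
Σ a^n = 1/(1 − a) = -1/1195;  first 5 digits = (1, 1, 8, 2, 7)

v_13(a) = 1 ≥ 1, so the series converges in ℤ_13 to 1/(1 − a) = 1/(1 − 1196) = -1/1195. Expand this rational in ℤ_13: compute digits iteratively via d_i = x_i mod 13, x_{i+1} = (x_i − d_i)/13. The first 5 digits are (1, 1, 8, 2, 7).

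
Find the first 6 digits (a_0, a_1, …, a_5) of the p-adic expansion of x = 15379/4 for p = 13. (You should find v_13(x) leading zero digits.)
(a_0, …, a_5) = (0, 0, 0, 5, 3, 3)

v_13(15379/4) = 3, so a_0 = ... = a_2 = 0. Factor out: x = 13^3 · u with u = 7/4 a unit in ℤ_13. Expand u iteratively via a_{v+i} = u_i mod 13, u_{i+1} = (u_i − a_{v+i})/13:
  u_0 = 7/4;  a_3 = 5;  u_1 = (u_0 − 5)/13 = -1/4
  u_1 = -1/4;  a_4 = 3;  u_2 = (u_1 − 3)/13 = -1/4
  u_2 = -1/4;  a_5 = 3;  u_3 = (u_2 − 3)/13 = -1/4
Digits: (0, 0, 0, 5, 3, 3).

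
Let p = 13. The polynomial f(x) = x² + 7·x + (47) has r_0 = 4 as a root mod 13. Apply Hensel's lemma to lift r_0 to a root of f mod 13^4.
r_3 = 13225 (mod 28561)

Hensel: r_{i+1} = r_i − f(r_i)·(f′(r_i))^{-1} mod 13^{i+2}, f′(x) = 2x + 7. Iterate:
  r_0 = 4 (mod 13)
  r_1 = 43 (mod 169)
  r_2 = 43 (mod 2197)
  r_3 = 13225 (mod 28561)
Final: r = 13225 satisfies f(r) ≡ 0 mod 13^4.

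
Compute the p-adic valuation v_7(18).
v_7(18) = 0

v_7(n) is the largest exponent k such that 7^k divides n. Factor out: 18 = 7^0 · 18. (Sign doesn't affect v_p.) So v_7(18) = 0.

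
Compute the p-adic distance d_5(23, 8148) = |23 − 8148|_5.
d_5(23, 8148) = 1/625

Step 1 — x − y = 23 − 8148 = -8125. Step 2 — v_5(-8125) = 4 (factor: -8125 = −(5^4 · 13); the sign does not affect v_p). Step 3 — |x − y|_5 = 5^{-4} = 1/625.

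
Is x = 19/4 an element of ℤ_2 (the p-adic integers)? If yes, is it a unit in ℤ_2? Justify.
x ∉ ℤ_2 (v_2(x) = -2 < 0)

ℤ_2 = {x ∈ ℚ_2 : v_2(x) ≥ 0} and ℤ_2^× = {x ∈ ℤ_2 : v_2(x) = 0}. Here v_2(19/4) = v_2(num) − v_2(den) = -2; compare against these criteria.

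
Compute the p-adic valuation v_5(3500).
v_5(3500) = 3

v_5(n) is the largest exponent k such that 5^k divides n. Factor out: 3500 = 5^3 · 28. (Sign doesn't affect v_p.) So v_5(3500) = 3.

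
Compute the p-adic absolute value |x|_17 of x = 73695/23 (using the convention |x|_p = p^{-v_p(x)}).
|73695/23|_17 = 1/4913

Step 1 — compute v_17(x) by factoring powers of 17 out of the numerator and denominator: v_17(73695/23) = 3. Step 2 — apply |x|_p = p^{-v_p(x)} = 17^{-3} = 1/4913.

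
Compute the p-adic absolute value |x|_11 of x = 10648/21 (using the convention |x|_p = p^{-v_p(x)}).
|10648/21|_11 = 1/1331

Step 1 — compute v_11(x) by factoring powers of 11 out of the numerator and denominator: v_11(10648/21) = 3. Step 2 — apply |x|_p = p^{-v_p(x)} = 11^{-3} = 1/1331.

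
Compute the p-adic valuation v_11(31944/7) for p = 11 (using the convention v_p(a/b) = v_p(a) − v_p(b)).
v_11(31944/7) = 3

Factor powers of 11 from the numerator and denominator of the reduced fraction: 31944 = 11^3 · 24 and 7 = 11^0 · 7. Apply v_p(a/b) = v_p(a) − v_p(b): v_11(31944/7) = 3 − 0 = 3.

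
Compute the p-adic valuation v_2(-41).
v_2(-41) = 0

v_2(n) is the largest exponent k such that 2^k divides n. Factor out: -41 = -2^0 · 41. (Sign doesn't affect v_p.) So v_2(-41) = 0.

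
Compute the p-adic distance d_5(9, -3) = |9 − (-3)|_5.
d_5(9, -3) = 1

Step 1 — x − y = 9 − (-3) = 12. Step 2 — v_5(12) = 0 (factor: 12 = (5^0 · 12); the sign does not affect v_p). Step 3 — |x − y|_5 = 5^{0} = 1.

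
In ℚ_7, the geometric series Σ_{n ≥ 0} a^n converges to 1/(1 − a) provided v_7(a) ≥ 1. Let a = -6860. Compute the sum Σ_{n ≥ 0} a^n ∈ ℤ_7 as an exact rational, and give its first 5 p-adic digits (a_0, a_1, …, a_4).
Σ a^n = 1/(1 − a) = 1/6861;  first 5 digits = (1, 0, 0, 1, 4)

v_7(a) = 3 ≥ 1, so the series converges in ℤ_7 to 1/(1 − a) = 1/(1 − (-6860)) = 1/6861. Expand this rational in ℤ_7: compute digits iteratively via d_i = x_i mod 7, x_{i+1} = (x_i − d_i)/7. The first 5 digits are (1, 0, 0, 1, 4).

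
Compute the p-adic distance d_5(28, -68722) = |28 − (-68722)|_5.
d_5(28, -68722) = 1/3125

Step 1 — x − y = 28 − (-68722) = 68750. Step 2 — v_5(68750) = 5 (factor: 68750 = (5^5 · 22); the sign does not affect v_p). Step 3 — |x − y|_5 = 5^{-5} = 1/3125.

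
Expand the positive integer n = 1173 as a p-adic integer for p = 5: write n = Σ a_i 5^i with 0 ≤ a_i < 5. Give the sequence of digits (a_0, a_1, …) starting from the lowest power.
(a_0, a_1, …) = (3, 4, 1, 4, 1)

Repeated division by 5 gives the digits low-to-high: 1173 = 3 + 4·5^1 + 1·5^2 + 4·5^3 + 1·5^4. Digit sequence: (3, 4, 1, 4, 1).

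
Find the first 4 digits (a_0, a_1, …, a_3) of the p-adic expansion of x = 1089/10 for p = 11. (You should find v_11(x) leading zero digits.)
(a_0, …, a_3) = (0, 0, 2, 1)

v_11(1089/10) = 2, so a_0 = ... = a_1 = 0. Factor out: x = 11^2 · u with u = 9/10 a unit in ℤ_11. Expand u iteratively via a_{v+i} = u_i mod 11, u_{i+1} = (u_i − a_{v+i})/11:
  u_0 = 9/10;  a_2 = 2;  u_1 = (u_0 − 2)/11 = -1/10
  u_1 = -1/10;  a_3 = 1;  u_2 = (u_1 − 1)/11 = -1/10
Digits: (0, 0, 2, 1).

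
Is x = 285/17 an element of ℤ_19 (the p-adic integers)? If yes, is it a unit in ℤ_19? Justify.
x ∈ ℤ_19 but not a unit; v_19(x) = 1 > 0

ℤ_19 = {x ∈ ℚ_19 : v_19(x) ≥ 0} and ℤ_19^× = {x ∈ ℤ_19 : v_19(x) = 0}. Here v_19(285/17) = v_19(num) − v_19(den) = 1; compare against these criteria.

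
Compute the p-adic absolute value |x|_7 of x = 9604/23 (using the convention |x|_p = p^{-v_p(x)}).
|9604/23|_7 = 1/2401

Step 1 — compute v_7(x) by factoring powers of 7 out of the numerator and denominator: v_7(9604/23) = 4. Step 2 — apply |x|_p = p^{-v_p(x)} = 7^{-4} = 1/2401.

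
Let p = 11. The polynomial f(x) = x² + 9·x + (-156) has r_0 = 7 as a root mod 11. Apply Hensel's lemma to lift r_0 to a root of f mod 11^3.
r_2 = 1140 (mod 1331)

Hensel: r_{i+1} = r_i − f(r_i)·(f′(r_i))^{-1} mod 11^{i+2}, f′(x) = 2x + 9. Iterate:
  r_0 = 7 (mod 11)
  r_1 = 51 (mod 121)
  r_2 = 1140 (mod 1331)
Final: r = 1140 satisfies f(r) ≡ 0 mod 11^3.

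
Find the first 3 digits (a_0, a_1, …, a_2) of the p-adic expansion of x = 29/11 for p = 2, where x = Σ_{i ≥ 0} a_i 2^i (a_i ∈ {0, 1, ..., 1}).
(a_0, …, a_2) = (1, 1, 1)

v_2(29/11) = 0 (numerator and denominator both coprime to 2), so x ∈ ℤ_2^×. Compute digits iteratively via a_i = x_i mod 2, x_{i+1} = (x_i − a_i)/2, with x_0 = x:
  x_0 = 29/11;  a_0 = 1;  x_1 = (x_0 − 1)/2 = 9/11
  x_1 = 9/11;  a_1 = 1;  x_2 = (x_1 − 1)/2 = -1/11
  x_2 = -1/11;  a_2 = 1;  x_3 = (x_2 − 1)/2 = -6/11
Digits: (1, 1, 1).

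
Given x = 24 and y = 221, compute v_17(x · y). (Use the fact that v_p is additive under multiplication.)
v_17(5304) = 1

v_p(x) = 0 (factor: 24 = 17^0 · 24); v_p(y) = 1 (factor: 221 = 17^1 · 13). Additivity: v_p(xy) = v_p(x) + v_p(y) = 0 + 1 = 1. (Direct check: xy = 5304 = 17^1 · (312).)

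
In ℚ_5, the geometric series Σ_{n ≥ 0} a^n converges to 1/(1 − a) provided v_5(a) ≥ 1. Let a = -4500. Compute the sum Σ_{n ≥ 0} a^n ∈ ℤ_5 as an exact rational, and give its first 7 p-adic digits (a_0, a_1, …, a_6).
Σ a^n = 1/(1 − a) = 1/4501;  first 7 digits = (1, 0, 0, 4, 2, 3, 0)

v_5(a) = 3 ≥ 1, so the series converges in ℤ_5 to 1/(1 − a) = 1/(1 − (-4500)) = 1/4501. Expand this rational in ℤ_5: compute digits iteratively via d_i = x_i mod 5, x_{i+1} = (x_i − d_i)/5. The first 7 digits are (1, 0, 0, 4, 2, 3, 0).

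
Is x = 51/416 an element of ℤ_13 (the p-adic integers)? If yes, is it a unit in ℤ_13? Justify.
x ∉ ℤ_13 (v_13(x) = -1 < 0)

ℤ_13 = {x ∈ ℚ_13 : v_13(x) ≥ 0} and ℤ_13^× = {x ∈ ℤ_13 : v_13(x) = 0}. Here v_13(51/416) = v_13(num) − v_13(den) = -1; compare against these criteria.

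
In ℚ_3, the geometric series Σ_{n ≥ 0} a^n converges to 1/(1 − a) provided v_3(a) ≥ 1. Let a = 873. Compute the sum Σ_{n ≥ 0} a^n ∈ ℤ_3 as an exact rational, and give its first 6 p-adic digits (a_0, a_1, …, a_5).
Σ a^n = 1/(1 − a) = -1/872;  first 6 digits = (1, 0, 1, 2, 2, 1)

v_3(a) = 2 ≥ 1, so the series converges in ℤ_3 to 1/(1 − a) = 1/(1 − 873) = -1/872. Expand this rational in ℤ_3: compute digits iteratively via d_i = x_i mod 3, x_{i+1} = (x_i − d_i)/3. The first 6 digits are (1, 0, 1, 2, 2, 1).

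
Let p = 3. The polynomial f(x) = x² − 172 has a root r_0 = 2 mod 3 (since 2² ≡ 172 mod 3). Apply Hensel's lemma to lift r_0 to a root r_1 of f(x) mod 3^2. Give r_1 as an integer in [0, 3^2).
r_1 = 8 (mod 9)

Hensel's recurrence: r_{i+1} = r_i − f(r_i)·(f′(r_i))^{-1} mod 3^{i+2}, with f′(x) = 2x. Iterate:
  r_0 = 2 (mod 3)
  r_1 = 8 (mod 9)
Final: r_1 = 8, and one checks f(r_1) ≡ 0 mod 3^2.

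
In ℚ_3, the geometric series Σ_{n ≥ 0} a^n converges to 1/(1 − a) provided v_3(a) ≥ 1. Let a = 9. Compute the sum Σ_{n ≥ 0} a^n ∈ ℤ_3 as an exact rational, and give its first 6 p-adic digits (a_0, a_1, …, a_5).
Σ a^n = 1/(1 − a) = -1/8;  first 6 digits = (1, 0, 1, 0, 1, 0)

v_3(a) = 2 ≥ 1, so the series converges in ℤ_3 to 1/(1 − a) = 1/(1 − 9) = -1/8. Expand this rational in ℤ_3: compute digits iteratively via d_i = x_i mod 3, x_{i+1} = (x_i − d_i)/3. The first 6 digits are (1, 0, 1, 0, 1, 0).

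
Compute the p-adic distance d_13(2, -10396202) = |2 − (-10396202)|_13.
d_13(2, -10396202) = 1/371293

Step 1 — x − y = 2 − (-10396202) = 10396204. Step 2 — v_13(10396204) = 5 (factor: 10396204 = (13^5 · 28); the sign does not affect v_p). Step 3 — |x − y|_13 = 13^{-5} = 1/371293.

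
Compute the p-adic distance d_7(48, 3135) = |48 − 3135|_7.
d_7(48, 3135) = 1/343

Step 1 — x − y = 48 − 3135 = -3087. Step 2 — v_7(-3087) = 3 (factor: -3087 = −(7^3 · 9); the sign does not affect v_p). Step 3 — |x − y|_7 = 7^{-3} = 1/343.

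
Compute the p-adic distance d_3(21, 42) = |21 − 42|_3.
d_3(21, 42) = 1/3

Step 1 — x − y = 21 − 42 = -21. Step 2 — v_3(-21) = 1 (factor: -21 = −(3^1 · 7); the sign does not affect v_p). Step 3 — |x − y|_3 = 3^{-1} = 1/3.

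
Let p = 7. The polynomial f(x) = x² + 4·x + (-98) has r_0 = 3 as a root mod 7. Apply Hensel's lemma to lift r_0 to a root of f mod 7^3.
r_2 = 143 (mod 343)

Hensel: r_{i+1} = r_i − f(r_i)·(f′(r_i))^{-1} mod 7^{i+2}, f′(x) = 2x + 4. Iterate:
  r_0 = 3 (mod 7)
  r_1 = 45 (mod 49)
  r_2 = 143 (mod 343)
Final: r = 143 satisfies f(r) ≡ 0 mod 7^3.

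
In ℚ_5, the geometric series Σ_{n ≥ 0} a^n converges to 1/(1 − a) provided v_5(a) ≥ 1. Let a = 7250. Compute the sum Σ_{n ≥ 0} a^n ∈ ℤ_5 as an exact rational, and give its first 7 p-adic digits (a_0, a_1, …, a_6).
Σ a^n = 1/(1 − a) = -1/7249;  first 7 digits = (1, 0, 0, 3, 1, 2, 4)

v_5(a) = 3 ≥ 1, so the series converges in ℤ_5 to 1/(1 − a) = 1/(1 − 7250) = -1/7249. Expand this rational in ℤ_5: compute digits iteratively via d_i = x_i mod 5, x_{i+1} = (x_i − d_i)/5. The first 7 digits are (1, 0, 0, 3, 1, 2, 4).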